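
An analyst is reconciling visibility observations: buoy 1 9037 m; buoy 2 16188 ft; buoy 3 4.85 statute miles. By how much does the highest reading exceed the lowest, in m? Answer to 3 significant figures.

4100 m

buoy 2: 16188 ft = 4934.10 m.
buoy 3: 4.85 SM = 7805.32 m.
Spread: 9037.00 − 4934.10 = 4100 m.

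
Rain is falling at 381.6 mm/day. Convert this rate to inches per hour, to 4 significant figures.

0.6260 in/hour

381.6 mm/day × 0.0393701 in/mm × 0.0416667 day/hour = 0.6260 in/hour.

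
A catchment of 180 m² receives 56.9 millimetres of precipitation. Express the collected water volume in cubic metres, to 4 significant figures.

1 mm over 1 m² is 1 L, so volume = 56.9 × 180 = 10242 L = 10.24 m³.

10.24 cubic metres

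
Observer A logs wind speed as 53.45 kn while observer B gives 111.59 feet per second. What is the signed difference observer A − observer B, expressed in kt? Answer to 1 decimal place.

-12.7 kt

observer B: 111.59 ft/s = 66.115 kt.
Difference: 53.450 − 66.115 = -12.7 kt.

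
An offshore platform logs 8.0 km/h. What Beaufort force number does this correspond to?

Beaufort force 2

8.0 km/h = 2.2 m/s, which is Beaufort 2 (light breeze, 1.6–3.3 m/s).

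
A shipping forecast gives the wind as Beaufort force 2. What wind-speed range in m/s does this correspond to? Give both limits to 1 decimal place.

1.6 to 3.3 m/s

Beaufort 2 (light breeze) spans 1.6–3.3 m/s.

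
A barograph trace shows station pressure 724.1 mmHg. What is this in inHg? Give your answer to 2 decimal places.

1 mmHg = 0.0393701 inHg, so 724.1 × 0.0393701 = 28.51 inHg.

28.51 inHg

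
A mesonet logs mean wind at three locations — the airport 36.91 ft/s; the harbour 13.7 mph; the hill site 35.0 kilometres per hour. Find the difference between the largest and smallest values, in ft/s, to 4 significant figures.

16.82 ft/s

the harbour: 13.7 mph = 20.0933 ft/s.
the hill site: 35.0 km/h = 31.8971 ft/s.
Spread: 36.9100 − 20.0933 = 16.82 ft/s.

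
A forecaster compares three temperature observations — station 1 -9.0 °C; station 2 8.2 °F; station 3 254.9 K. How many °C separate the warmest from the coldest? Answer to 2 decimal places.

station 2: 8.2 °F = -13.222 °C.
station 3: 254.9 K = -18.250 °C.
Spread: (-9.000) − (-18.250) = 9.250 °C.

9.25 °C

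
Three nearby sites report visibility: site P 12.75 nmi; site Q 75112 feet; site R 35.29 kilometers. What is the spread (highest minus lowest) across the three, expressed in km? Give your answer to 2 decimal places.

site P: 12.75 nmi = 23.6130 km.
site Q: 75112 ft = 22.8941 km.
Spread: 35.2900 − 22.8941 = 12.40 km.

12.40 km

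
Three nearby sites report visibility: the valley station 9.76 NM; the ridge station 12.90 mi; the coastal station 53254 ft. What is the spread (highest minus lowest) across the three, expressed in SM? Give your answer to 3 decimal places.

the valley station: 9.76 nmi = 11.23161 SM.
the coastal station: 53254 ft = 10.08598 SM.
Spread: 12.90000 − 10.08598 = 2.814 SM.

2.814 SM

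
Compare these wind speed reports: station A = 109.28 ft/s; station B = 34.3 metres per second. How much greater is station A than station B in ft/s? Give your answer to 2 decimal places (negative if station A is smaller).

-3.25 ft/s

station B: 34.3 m/s = 112.5328 ft/s.
Difference: 109.2800 − 112.5328 = -3.25 ft/s.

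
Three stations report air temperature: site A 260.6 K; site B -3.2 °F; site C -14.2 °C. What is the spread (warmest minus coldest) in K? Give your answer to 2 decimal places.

7.01 K

site A: 260.6 K = -12.550 °C.
site B: -3.2 °F = -19.556 °C.
Spread: (-12.550) − (-19.556) = 7.006 °C.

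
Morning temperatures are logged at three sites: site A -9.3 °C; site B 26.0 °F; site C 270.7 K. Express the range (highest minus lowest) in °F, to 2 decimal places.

site B: 26.0 °F = -3.333 °C.
site C: 270.7 K = -2.450 °C.
Spread: (-2.450) − (-9.300) = 6.850 °C = 12.33 °F.

12.33 °F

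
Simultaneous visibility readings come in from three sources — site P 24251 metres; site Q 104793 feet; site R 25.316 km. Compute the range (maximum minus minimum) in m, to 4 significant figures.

7690 m

site Q: 104793 ft = 31940.91 m.
site R: 25.316 km = 25316.00 m.
Spread: 31940.91 − 24251.00 = 7690 m.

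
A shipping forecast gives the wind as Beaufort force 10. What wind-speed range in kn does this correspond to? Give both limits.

Beaufort 10 (storm) spans 48–55 knots.

48 to 55 kt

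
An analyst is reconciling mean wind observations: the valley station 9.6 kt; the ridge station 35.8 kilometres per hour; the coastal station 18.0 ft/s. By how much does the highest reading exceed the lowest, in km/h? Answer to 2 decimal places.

the valley station: 9.6 kt = 17.7792 km/h.
the coastal station: 18.0 ft/s = 19.7510 km/h.
Spread: 35.8000 − 17.7792 = 18.02 km/h.

18.02 km/h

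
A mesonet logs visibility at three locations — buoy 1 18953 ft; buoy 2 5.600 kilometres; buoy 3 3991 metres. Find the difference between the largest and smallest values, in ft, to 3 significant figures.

buoy 2: 5.600 km = 18372.70 ft.
buoy 3: 3991 m = 13093.83 ft.
Spread: 18953.00 − 13093.83 = 5860 ft.

5860 ft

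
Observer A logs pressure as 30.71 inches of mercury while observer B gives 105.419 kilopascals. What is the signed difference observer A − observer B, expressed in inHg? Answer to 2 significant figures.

-0.42 inHg

observer B: 105.419 kPa = 31.1302 inHg.
Difference: 30.7100 − 31.1302 = -0.42 inHg.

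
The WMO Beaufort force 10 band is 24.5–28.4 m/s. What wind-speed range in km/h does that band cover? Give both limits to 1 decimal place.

88.2 to 102.2 km/h

24.5–28.4 m/s × 3.6 = 88.2–102.2 km/h.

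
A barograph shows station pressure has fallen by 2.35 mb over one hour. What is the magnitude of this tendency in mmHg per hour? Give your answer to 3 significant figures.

1.76 mmHg per hour

2.35 mb / 1 h × 0.750062 mmHg/mb = 1.76 mmHg/h.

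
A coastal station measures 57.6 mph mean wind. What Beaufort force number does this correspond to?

57.6 mph = 25.7 m/s, which is Beaufort 10 (storm, 24.5–28.4 m/s).

Beaufort force 10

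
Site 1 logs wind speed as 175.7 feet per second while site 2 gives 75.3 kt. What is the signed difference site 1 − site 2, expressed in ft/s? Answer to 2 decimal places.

site 2: 75.3 kt = 127.0921 ft/s.
Difference: 175.7000 − 127.0921 = 48.61 ft/s.

48.61 ft/s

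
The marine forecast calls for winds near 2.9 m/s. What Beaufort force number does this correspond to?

Beaufort force 2

2.9 m/s lies in the Beaufort 2 band (light breeze, 1.6–3.3 m/s).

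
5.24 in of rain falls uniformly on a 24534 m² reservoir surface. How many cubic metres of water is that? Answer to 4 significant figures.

Depth: 5.24 in × 25.4 = 133.096 mm.
1 mm over 1 m² is 1 L, so volume = 133.096 × 24534 = 3265377.3 L = 3265 m³.

3265 cubic metres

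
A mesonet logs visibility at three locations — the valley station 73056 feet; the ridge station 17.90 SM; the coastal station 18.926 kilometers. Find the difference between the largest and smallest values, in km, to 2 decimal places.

the valley station: 73056 ft = 22.2675 km.
the ridge station: 17.90 SM = 28.8073 km.
Spread: 28.8073 − 18.9260 = 9.88 km.

9.88 km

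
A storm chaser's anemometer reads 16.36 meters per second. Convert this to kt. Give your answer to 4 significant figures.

31.80 kt

1 m/s = 1.94384 kt, so 16.36 × 1.94384 = 31.80 kt.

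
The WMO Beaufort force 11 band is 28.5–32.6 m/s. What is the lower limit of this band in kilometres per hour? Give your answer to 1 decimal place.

28.5–32.6 m/s × 3.6 = 102.6–117.4 km/h.

102.6 km/h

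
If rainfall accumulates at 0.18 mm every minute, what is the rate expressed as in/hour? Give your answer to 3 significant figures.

0.18 mm/minute × 0.0393701 in/mm × 60 minute/hour = 0.425 in/hour.

0.425 in/hour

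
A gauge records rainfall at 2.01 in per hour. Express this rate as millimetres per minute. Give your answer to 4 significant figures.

2.01 in/hour × 25.4 mm/in × 0.0166667 hour/minute = 0.8509 mm/minute.

0.8509 mm/minute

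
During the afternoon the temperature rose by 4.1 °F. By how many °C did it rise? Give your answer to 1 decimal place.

Converting a difference, only the 9/5 scale factor applies: Δ°C = 4.1 × 0.5556 = 2.3 °C.

2.3 °C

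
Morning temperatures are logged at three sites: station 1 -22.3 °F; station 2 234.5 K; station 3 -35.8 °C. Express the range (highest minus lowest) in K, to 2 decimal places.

8.48 K

station 1: -22.3 °F = -30.167 °C.
station 2: 234.5 K = -38.650 °C.
Spread: (-30.167) − (-38.650) = 8.483 °C.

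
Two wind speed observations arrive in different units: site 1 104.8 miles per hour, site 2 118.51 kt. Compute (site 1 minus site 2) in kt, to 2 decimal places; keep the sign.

-27.44 kt

site 1: 104.8 mph = 91.0687 kt.
Difference: 91.0687 − 118.5100 = -27.44 kt.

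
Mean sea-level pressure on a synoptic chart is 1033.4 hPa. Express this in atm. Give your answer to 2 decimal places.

1.02 atm

1 hPa = 0.000986923 atm, so 1033.4 × 0.000986923 = 1.02 atm.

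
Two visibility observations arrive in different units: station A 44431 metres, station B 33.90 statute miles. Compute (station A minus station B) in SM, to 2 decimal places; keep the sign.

station A: 44431 m = 27.6081 SM.
Difference: 27.6081 − 33.9000 = -6.29 SM.

-6.29 SM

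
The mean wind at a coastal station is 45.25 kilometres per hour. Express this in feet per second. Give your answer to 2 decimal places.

1 km/h = 0.911344 ft/s, so 45.25 × 0.911344 = 41.24 ft/s.

41.24 ft/s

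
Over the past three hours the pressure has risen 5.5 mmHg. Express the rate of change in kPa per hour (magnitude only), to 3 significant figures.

0.244 kPa per hour

5.5 mmHg / 3 h × 0.133322 kPa/mmHg = 0.244 kPa/h.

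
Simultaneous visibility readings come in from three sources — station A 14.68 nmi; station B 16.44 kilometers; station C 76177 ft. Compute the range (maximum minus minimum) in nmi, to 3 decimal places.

station B: 16.44 km = 8.87689 nmi.
station C: 76177 ft = 12.53712 nmi.
Spread: 14.68000 − 8.87689 = 5.803 nmi.

5.803 nmi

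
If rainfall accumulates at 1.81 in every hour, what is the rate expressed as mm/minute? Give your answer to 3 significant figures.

0.766 mm/minute

1.81 in/hour × 25.4 mm/in × 0.0166667 hour/minute = 0.766 mm/minute.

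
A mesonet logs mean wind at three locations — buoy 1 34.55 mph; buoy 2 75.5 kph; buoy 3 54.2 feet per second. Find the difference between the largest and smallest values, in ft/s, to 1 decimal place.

18.1 ft/s

buoy 1: 34.55 mph = 50.673 ft/s.
buoy 2: 75.5 km/h = 68.807 ft/s.
Spread: 68.807 − 50.673 = 18.1 ft/s.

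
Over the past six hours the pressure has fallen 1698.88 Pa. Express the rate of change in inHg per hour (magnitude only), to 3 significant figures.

1698.88 Pa / 6 h × 0.0002953 inHg/Pa = 0.0836 inHg/h.

0.0836 inHg per hour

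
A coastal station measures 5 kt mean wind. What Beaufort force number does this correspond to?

5 kt lies in the Beaufort 2 band (light breeze, 4–6 kt).

Beaufort force 2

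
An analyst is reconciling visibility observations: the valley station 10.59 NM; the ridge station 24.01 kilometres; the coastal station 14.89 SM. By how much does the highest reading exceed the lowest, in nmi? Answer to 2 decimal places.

2.37 nmi

the ridge station: 24.01 km = 12.9644 nmi.
the coastal station: 14.89 SM = 12.9391 nmi.
Spread: 12.9644 − 10.5900 = 2.37 nmi.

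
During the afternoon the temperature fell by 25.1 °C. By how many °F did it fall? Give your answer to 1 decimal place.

Converting a difference, only the 9/5 scale factor applies: Δ°F = 25.1 × 1.8 = 45.2 °F.

45.2 °F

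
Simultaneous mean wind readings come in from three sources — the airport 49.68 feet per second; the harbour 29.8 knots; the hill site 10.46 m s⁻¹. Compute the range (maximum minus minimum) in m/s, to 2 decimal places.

4.87 m/s

the airport: 49.68 ft/s = 15.1425 m/s.
the harbour: 29.8 kt = 15.3304 m/s.
Spread: 15.3304 − 10.4600 = 4.87 m/s.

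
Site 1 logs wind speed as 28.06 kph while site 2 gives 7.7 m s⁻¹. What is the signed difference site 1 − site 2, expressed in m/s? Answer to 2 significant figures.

0.094 m/s

site 1: 28.06 km/h = 7.79444 m/s.
Difference: 7.79444 − 7.70000 = 0.094 m/s.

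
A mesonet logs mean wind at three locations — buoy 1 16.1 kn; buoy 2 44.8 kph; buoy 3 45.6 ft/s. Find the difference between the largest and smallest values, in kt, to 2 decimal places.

buoy 2: 44.8 km/h = 24.1901 kt.
buoy 3: 45.6 ft/s = 27.0173 kt.
Spread: 27.0173 − 16.1000 = 10.92 kt.

10.92 kt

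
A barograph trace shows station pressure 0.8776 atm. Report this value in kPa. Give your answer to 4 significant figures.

1 atm = 101.325 kPa, so 0.8776 × 101.325 = 88.92 kPa.

88.92 kPa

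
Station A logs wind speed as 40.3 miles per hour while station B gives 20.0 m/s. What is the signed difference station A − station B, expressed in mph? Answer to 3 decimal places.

station B: 20.0 m/s = 44.73873 mph.
Difference: 40.30000 − 44.73873 = -4.439 mph.

-4.439 mph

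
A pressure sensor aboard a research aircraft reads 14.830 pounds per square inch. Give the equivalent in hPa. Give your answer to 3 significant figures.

1 psi = 68.9476 hPa, so 14.830 × 68.9476 = 1020 hPa.

1020 hPa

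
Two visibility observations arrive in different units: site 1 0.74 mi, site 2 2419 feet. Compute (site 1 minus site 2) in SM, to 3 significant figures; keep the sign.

0.282 SM

site 2: 2419 ft = 0.45814 SM.
Difference: 0.74000 − 0.45814 = 0.282 SM.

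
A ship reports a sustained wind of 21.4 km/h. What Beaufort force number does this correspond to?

21.4 km/h = 5.9 m/s, which is Beaufort 4 (moderate breeze, 5.5–7.9 m/s).

Beaufort force 4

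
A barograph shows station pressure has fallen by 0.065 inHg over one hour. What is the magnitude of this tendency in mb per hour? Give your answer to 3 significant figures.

0.065 inHg / 1 h × 33.8639 mb/inHg = 2.20 mb/h.

2.20 mb per hour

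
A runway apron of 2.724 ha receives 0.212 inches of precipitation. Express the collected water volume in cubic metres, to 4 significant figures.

Depth: 0.212 in × 25.4 = 5.3848 mm.
Area: 2.724 ha = 27240 m².
1 mm over 1 m² is 1 L, so volume = 5.3848 × 27240 = 146681.95 L = 146.7 m³.

146.7 cubic metres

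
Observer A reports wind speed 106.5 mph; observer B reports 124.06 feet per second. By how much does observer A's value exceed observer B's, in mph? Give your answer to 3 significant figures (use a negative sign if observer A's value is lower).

observer B: 124.06 ft/s = 84.586 mph.
Difference: 106.500 − 84.586 = 21.9 mph.

21.9 mph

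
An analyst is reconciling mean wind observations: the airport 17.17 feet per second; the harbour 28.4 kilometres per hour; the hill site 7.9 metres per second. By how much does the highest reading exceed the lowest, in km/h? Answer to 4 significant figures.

the airport: 17.17 ft/s = 18.84030 km/h.
the hill site: 7.9 m/s = 28.44000 km/h.
Spread: 28.44000 − 18.84030 = 9.600 km/h.

9.600 km/h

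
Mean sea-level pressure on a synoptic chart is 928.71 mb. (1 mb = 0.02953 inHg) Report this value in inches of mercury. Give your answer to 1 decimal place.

1 mb = 0.02953 inHg, so 928.71 × 0.02953 = 27.4 inHg.

27.4 inHg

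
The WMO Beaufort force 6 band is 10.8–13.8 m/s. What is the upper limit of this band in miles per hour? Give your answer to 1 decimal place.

30.9 mph

10.8–13.8 m/s × 2.237 = 24.2–30.9 mph.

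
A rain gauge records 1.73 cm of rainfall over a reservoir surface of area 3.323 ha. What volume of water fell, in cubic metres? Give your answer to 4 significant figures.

574.9 cubic metres

Depth: 1.73 cm × 10 = 17.3 mm.
Area: 3.323 ha = 33230 m².
1 mm over 1 m² is 1 L, so volume = 17.3 × 33230 = 574879 L = 574.9 m³.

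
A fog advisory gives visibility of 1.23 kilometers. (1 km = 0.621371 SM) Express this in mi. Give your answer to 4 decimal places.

1 km = 0.621371 SM, so 1.23 × 0.621371 = 0.7643 SM.

0.7643 SM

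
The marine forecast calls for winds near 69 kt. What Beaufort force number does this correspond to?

Beaufort force 12

69 kt lies in the Beaufort 12 band (hurricane force, ≥64 kt).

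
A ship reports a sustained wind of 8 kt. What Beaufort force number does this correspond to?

Beaufort force 3

8 kt lies in the Beaufort 3 band (gentle breeze, 7–10 kt).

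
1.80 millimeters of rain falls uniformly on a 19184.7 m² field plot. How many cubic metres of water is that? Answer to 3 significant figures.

1 mm over 1 m² is 1 L, so volume = 1.8 × 19184.7 = 34532.46 L = 34.5 m³.

34.5 cubic metres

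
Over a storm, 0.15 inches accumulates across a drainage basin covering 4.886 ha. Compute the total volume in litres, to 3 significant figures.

Depth: 0.15 in × 25.4 = 3.81 mm.
Area: 4.886 ha = 48860 m².
1 mm over 1 m² is 1 L, so volume = 3.81 × 48860 = 186156.6 L ≈ 186000 L.

186000 litres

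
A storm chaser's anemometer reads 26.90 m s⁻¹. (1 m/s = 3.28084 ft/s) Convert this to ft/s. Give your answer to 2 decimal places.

88.25 ft/s

1 m/s = 3.28084 ft/s, so 26.90 × 3.28084 = 88.25 ft/s.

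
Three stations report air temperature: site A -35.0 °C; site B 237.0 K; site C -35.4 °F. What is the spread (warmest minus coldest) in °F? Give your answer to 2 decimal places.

site B: 237.0 K = -36.150 °C.
site C: -35.4 °F = -37.444 °C.
Spread: (-35.000) − (-37.444) = 2.444 °C = 4.40 °F.

4.40 °F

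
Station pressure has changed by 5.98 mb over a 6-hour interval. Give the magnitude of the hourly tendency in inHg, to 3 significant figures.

0.0294 inHg per hour

5.98 mb / 6 h × 0.02953 inHg/mb = 0.0294 inHg/h.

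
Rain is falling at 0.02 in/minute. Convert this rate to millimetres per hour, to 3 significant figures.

30.5 mm/hour

0.02 in/minute × 25.4 mm/in × 60 minute/hour = 30.5 mm/hour.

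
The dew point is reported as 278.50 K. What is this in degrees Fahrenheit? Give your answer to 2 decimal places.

First to °C: 5.35 °C.
Then to °F: 41.63 °F.

41.63 °F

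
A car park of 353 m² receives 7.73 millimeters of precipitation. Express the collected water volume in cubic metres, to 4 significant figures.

1 mm over 1 m² is 1 L, so volume = 7.73 × 353 = 2728.69 L = 2.729 m³.

2.729 cubic metres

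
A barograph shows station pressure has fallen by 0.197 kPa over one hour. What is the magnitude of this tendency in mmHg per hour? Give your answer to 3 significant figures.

1.48 mmHg per hour

0.197 kPa / 1 h × 7.50062 mmHg/kPa = 1.48 mmHg/h.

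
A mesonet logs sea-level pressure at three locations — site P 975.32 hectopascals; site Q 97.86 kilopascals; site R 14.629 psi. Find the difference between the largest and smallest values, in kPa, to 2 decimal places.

3.33 kPa

site P: 975.32 hPa = 97.5320 kPa.
site R: 14.629 psi = 100.8634 kPa.
Spread: 100.8634 − 97.5320 = 3.33 kPa.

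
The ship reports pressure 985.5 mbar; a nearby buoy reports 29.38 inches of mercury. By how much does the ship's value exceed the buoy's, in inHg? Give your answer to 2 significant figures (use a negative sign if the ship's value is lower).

-0.28 inHg

the ship: 985.5 mb = 29.1018 inHg.
Difference: 29.1018 − 29.3800 = -0.28 inHg.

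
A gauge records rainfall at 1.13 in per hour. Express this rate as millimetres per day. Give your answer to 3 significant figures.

689 mm/day

1.13 in/hour × 25.4 mm/in × 24 hour/day = 689 mm/day.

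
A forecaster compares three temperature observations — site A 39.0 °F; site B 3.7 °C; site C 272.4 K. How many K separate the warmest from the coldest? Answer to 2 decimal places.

4.64 K

site A: 39.0 °F = 3.889 °C.
site C: 272.4 K = -0.750 °C.
Spread: 3.889 − (-0.750) = 4.639 °C.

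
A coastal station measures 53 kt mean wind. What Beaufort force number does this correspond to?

Beaufort force 10

53 kt lies in the Beaufort 10 band (storm, 48–55 kt).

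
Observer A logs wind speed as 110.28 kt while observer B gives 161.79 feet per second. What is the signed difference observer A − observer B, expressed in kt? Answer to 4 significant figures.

observer B: 161.79 ft/s = 95.8580 kt.
Difference: 110.2800 − 95.8580 = 14.42 kt.

14.42 kt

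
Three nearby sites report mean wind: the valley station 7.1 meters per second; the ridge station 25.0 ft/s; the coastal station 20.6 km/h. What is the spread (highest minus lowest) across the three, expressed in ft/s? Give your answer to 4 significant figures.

the valley station: 7.1 m/s = 23.29396 ft/s.
the coastal station: 20.6 km/h = 18.77369 ft/s.
Spread: 25.00000 − 18.77369 = 6.226 ft/s.

6.226 ft/s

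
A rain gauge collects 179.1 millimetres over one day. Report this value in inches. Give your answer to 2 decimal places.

7.05 in

1 mm = 0.0393701 in, so 179.1 × 0.0393701 = 7.05 in.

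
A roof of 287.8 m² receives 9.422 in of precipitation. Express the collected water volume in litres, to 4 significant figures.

Depth: 9.422 in × 25.4 = 239.3188 mm.
1 mm over 1 m² is 1 L, so volume = 239.3188 × 287.8 = 68875.951 L ≈ 68880 L.

68880 litres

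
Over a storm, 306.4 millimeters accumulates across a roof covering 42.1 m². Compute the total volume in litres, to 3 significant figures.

1 mm over 1 m² is 1 L, so volume = 306.4 × 42.1 = 12899.44 L ≈ 12900 L.

12900 litres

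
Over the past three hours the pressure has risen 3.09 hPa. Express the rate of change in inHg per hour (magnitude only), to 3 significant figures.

0.0304 inHg per hour

3.09 hPa / 3 h × 0.02953 inHg/hPa = 0.0304 inHg/h.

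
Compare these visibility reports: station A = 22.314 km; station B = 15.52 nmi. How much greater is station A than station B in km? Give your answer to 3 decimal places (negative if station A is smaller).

station B: 15.52 nmi = 28.74304 km.
Difference: 22.31400 − 28.74304 = -6.429 km.

-6.429 km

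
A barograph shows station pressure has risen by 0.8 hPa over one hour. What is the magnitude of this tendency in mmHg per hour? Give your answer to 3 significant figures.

0.600 mmHg per hour

0.8 hPa / 1 h × 0.750062 mmHg/hPa = 0.600 mmHg/h.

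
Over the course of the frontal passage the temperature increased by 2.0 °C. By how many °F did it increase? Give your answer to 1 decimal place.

A change of 1 °C equals a change of 1.8 °F: Δ°F = 2.0 × 1.8 = 3.6 °F.

3.6 °F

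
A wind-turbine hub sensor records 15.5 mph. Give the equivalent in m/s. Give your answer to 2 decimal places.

6.93 m/s

1 mph = 0.44704 m/s, so 15.5 × 0.44704 = 6.93 m/s.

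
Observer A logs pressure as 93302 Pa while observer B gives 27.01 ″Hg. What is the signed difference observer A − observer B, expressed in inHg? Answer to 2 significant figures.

observer A: 93302 Pa = 27.5521 inHg.
Difference: 27.5521 − 27.0100 = 0.54 inHg.

0.54 inHg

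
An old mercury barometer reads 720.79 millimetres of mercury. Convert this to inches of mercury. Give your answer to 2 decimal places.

28.38 inHg

1 mmHg = 0.0393701 inHg, so 720.79 × 0.0393701 = 28.38 inHg.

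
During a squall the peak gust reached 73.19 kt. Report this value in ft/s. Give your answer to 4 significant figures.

1 kt = 1.68781 ft/s, so 73.19 × 1.68781 = 123.5 ft/s.

123.5 ft/s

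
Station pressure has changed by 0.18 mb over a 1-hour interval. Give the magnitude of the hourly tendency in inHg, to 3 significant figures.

0.18 mb / 1 h × 0.02953 inHg/mb = 0.00532 inHg/h.

0.00532 inHg per hour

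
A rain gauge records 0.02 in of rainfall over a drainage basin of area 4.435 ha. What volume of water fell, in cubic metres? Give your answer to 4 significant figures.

22.53 cubic metres

Depth: 0.02 in × 25.4 = 0.508 mm.
Area: 4.435 ha = 44350 m².
1 mm over 1 m² is 1 L, so volume = 0.508 × 44350 = 22529.8 L = 22.53 m³.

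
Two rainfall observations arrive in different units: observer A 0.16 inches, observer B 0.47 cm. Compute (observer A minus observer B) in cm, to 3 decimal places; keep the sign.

observer A: 0.16 in = 0.40640 cm.
Difference: 0.40640 − 0.47000 = -0.064 cm.

-0.064 cm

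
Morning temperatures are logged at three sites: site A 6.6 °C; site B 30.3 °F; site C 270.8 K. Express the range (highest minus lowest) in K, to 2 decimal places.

site B: 30.3 °F = -0.944 °C.
site C: 270.8 K = -2.350 °C.
Spread: 6.600 − (-2.350) = 8.950 °C.

8.95 K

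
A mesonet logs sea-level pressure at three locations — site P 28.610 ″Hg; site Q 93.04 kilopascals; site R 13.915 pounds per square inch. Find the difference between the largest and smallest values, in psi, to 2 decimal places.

0.56 psi

site P: 28.610 inHg = 14.0519 psi.
site Q: 93.04 kPa = 13.4943 psi.
Spread: 14.0519 − 13.4943 = 0.56 psi.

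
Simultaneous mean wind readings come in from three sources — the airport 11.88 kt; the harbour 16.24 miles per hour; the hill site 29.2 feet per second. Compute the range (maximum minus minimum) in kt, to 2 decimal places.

5.42 kt

the harbour: 16.24 mph = 14.1122 kt.
the hill site: 29.2 ft/s = 17.3005 kt.
Spread: 17.3005 − 11.8800 = 5.42 kt.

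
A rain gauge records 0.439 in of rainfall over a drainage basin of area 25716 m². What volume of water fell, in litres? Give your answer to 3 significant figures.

Depth: 0.439 in × 25.4 = 11.1506 mm.
1 mm over 1 m² is 1 L, so volume = 11.1506 × 25716 = 286748.83 L ≈ 287000 L.

287000 litres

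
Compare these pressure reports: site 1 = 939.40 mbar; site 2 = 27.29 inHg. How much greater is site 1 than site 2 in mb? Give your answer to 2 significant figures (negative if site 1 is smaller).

15 mb

site 2: 27.29 inHg = 924.15 mb.
Difference: 939.40 − 924.15 = 15 mb.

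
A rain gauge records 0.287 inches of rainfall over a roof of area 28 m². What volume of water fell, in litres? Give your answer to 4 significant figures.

204.1 litres

Depth: 0.287 in × 25.4 = 7.2898 mm.
1 mm over 1 m² is 1 L, so volume = 7.2898 × 28 = 204.1144 L ≈ 204.1 L.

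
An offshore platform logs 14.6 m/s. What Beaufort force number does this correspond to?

14.6 m/s lies in the Beaufort 7 band (near gale, 13.9–17.1 m/s).

Beaufort force 7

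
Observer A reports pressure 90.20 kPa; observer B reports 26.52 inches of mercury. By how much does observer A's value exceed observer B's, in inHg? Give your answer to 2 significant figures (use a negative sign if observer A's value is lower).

observer A: 90.20 kPa = 26.6360 inHg.
Difference: 26.6360 − 26.5200 = 0.12 inHg.

0.12 inHg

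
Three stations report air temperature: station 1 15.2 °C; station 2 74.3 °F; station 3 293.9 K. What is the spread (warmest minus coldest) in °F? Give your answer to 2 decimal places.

14.94 °F

station 2: 74.3 °F = 23.500 °C.
station 3: 293.9 K = 20.750 °C.
Spread: 23.500 − 15.200 = 8.300 °C = 14.94 °F.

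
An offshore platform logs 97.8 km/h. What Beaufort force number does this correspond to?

97.8 km/h = 27.2 m/s, which is Beaufort 10 (storm, 24.5–28.4 m/s).

Beaufort force 10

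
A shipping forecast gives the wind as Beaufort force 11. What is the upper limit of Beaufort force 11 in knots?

63 kt

Beaufort 11 (violent storm) spans 56–63 knots.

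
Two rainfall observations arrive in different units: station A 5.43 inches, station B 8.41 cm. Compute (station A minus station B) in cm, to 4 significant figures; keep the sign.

station A: 5.43 in = 13.79220 cm.
Difference: 13.79220 − 8.41000 = 5.382 cm.

5.382 cm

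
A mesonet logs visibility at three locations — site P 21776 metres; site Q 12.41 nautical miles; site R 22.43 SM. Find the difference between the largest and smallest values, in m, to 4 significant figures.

site Q: 12.41 nmi = 22983.32 m.
site R: 22.43 SM = 36097.59 m.
Spread: 36097.59 − 21776.00 = 14320 m.

14320 m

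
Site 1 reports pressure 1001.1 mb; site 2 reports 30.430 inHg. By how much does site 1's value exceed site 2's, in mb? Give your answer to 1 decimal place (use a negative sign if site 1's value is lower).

site 2: 30.430 inHg = 1030.478 mb.
Difference: 1001.100 − 1030.478 = -29.4 mb.

-29.4 mb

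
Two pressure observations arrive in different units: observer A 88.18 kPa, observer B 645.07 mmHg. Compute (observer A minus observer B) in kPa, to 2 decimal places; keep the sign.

observer B: 645.07 mmHg = 86.0023 kPa.
Difference: 88.1800 − 86.0023 = 2.18 kPa.

2.18 kPa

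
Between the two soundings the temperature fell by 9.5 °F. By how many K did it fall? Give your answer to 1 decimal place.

5.3 K

For a temperature change the 32° offset cancels: ΔK = 9.5 × 0.5556 = 5.3 K.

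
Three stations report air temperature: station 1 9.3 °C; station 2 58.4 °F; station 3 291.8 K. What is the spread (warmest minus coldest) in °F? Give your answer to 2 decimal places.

station 2: 58.4 °F = 14.667 °C.
station 3: 291.8 K = 18.650 °C.
Spread: 18.650 − 9.300 = 9.350 °C = 16.83 °F.

16.83 °F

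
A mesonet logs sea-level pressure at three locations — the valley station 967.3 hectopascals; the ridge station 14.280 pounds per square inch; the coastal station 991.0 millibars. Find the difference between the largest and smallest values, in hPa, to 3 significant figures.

the ridge station: 14.280 psi = 984.571 hPa.
the coastal station: 991.0 mb = 991.000 hPa.
Spread: 991.000 − 967.300 = 23.7 hPa.

23.7 hPa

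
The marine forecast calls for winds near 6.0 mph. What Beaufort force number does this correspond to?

Beaufort force 2

6.0 mph = 2.7 m/s, which is Beaufort 2 (light breeze, 1.6–3.3 m/s).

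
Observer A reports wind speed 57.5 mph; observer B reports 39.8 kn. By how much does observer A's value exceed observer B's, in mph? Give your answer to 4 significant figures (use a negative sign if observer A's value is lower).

11.70 mph

observer B: 39.8 kt = 45.8010 mph.
Difference: 57.5000 − 45.8010 = 11.70 mph.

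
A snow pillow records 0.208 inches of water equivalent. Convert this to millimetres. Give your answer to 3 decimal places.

5.283 mm

1 in = 25.4 mm, so 0.208 × 25.4 = 5.283 mm.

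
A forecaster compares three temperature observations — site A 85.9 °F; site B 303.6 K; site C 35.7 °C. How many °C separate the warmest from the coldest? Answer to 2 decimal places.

site A: 85.9 °F = 29.944 °C.
site B: 303.6 K = 30.450 °C.
Spread: 35.700 − 29.944 = 5.756 °C.

5.76 °C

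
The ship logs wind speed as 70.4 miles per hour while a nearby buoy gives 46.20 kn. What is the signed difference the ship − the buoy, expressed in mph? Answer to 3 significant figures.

the buoy: 46.20 kt = 53.166 mph.
Difference: 70.400 − 53.166 = 17.2 mph.

17.2 mph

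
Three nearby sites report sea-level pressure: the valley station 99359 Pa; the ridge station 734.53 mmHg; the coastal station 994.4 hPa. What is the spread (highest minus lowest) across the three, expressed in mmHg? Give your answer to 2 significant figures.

the valley station: 99359 Pa = 745.25 mmHg.
the coastal station: 994.4 hPa = 745.86 mmHg.
Spread: 745.86 − 734.53 = 11 mmHg.

11 mmHg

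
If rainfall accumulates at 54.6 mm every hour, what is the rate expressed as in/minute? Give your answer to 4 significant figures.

0.03583 in/minute

54.6 mm/hour × 0.0393701 in/mm × 0.0166667 hour/minute = 0.03583 in/minute.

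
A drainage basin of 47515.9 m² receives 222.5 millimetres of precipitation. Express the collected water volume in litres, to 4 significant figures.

1 mm over 1 m² is 1 L, so volume = 222.5 × 47515.9 = 10572288 L ≈ 10570000 L.

10570000 litres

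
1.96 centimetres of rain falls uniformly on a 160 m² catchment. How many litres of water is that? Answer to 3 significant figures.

3140 litres

Depth: 1.96 cm × 10 = 19.6 mm.
1 mm over 1 m² is 1 L, so volume = 19.6 × 160 = 3136 L ≈ 3140 L.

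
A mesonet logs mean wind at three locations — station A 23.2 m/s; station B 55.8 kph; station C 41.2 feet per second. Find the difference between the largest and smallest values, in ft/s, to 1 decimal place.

34.9 ft/s

station A: 23.2 m/s = 76.115 ft/s.
station B: 55.8 km/h = 50.853 ft/s.
Spread: 76.115 − 41.200 = 34.9 ft/s.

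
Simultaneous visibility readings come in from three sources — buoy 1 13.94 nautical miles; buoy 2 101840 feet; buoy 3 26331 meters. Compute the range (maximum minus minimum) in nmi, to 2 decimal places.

buoy 2: 101840 ft = 16.7607 nmi.
buoy 3: 26331 m = 14.2176 nmi.
Spread: 16.7607 − 13.9400 = 2.82 nmi.

2.82 nmi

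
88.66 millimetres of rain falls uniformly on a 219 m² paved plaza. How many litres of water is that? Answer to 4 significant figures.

19420 litres

1 mm over 1 m² is 1 L, so volume = 88.66 × 219 = 19416.54 L ≈ 19420 L.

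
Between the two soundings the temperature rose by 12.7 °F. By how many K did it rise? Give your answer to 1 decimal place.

A change of 1 °C equals a change of 1.8 °F: ΔK = 12.7 × 0.5556 = 7.1 K.

7.1 K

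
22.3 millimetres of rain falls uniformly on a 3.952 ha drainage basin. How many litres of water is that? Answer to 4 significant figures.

881300 litres

Area: 3.952 ha = 39520 m².
1 mm over 1 m² is 1 L, so volume = 22.3 × 39520 = 881296 L ≈ 881300 L.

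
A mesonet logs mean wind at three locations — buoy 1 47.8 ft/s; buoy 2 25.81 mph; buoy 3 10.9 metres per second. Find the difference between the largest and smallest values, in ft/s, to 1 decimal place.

12.0 ft/s

buoy 2: 25.81 mph = 37.855 ft/s.
buoy 3: 10.9 m/s = 35.761 ft/s.
Spread: 47.800 − 35.761 = 12.0 ft/s.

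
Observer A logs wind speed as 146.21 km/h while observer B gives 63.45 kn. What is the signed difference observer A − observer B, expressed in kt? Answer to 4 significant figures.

15.50 kt

observer A: 146.21 km/h = 78.9471 kt.
Difference: 78.9471 − 63.4500 = 15.50 kt.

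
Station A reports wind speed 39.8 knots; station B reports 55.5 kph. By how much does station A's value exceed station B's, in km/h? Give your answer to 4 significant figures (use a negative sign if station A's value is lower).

station A: 39.8 kt = 73.7096 km/h.
Difference: 73.7096 − 55.5000 = 18.21 km/h.

18.21 km/h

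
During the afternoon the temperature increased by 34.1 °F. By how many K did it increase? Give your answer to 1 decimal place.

Converting a difference, only the 9/5 scale factor applies: ΔK = 34.1 × 0.5556 = 18.9 K.

18.9 K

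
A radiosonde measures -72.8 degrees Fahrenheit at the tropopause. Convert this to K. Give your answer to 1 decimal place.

214.9 K

First to °C: -58.22 °C.
Then to K: 214.9 K.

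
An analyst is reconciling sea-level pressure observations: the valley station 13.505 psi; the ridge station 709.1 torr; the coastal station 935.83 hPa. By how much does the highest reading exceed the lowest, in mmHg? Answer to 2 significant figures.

the valley station: 13.505 psi = 698.41 mmHg.
the coastal station: 935.83 hPa = 701.93 mmHg.
Spread: 709.10 − 698.41 = 11 mmHg.

11 mmHg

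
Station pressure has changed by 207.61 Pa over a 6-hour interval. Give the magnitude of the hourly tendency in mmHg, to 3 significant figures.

207.61 Pa / 6 h × 0.00750062 mmHg/Pa = 0.260 mmHg/h.

0.260 mmHg per hour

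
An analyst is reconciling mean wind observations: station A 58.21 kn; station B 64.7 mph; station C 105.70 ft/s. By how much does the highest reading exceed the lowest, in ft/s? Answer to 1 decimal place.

10.8 ft/s

station A: 58.21 kt = 98.247 ft/s.
station B: 64.7 mph = 94.893 ft/s.
Spread: 105.700 − 94.893 = 10.8 ft/s.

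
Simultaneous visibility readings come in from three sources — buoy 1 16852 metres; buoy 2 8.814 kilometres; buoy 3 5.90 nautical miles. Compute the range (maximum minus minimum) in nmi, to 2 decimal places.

4.34 nmi

buoy 1: 16852 m = 9.0994 nmi.
buoy 2: 8.814 km = 4.7592 nmi.
Spread: 9.0994 − 4.7592 = 4.34 nmi.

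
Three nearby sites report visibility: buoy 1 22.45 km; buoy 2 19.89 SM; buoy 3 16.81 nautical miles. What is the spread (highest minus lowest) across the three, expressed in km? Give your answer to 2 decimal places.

buoy 2: 19.89 SM = 32.0099 km.
buoy 3: 16.81 nmi = 31.1321 km.
Spread: 32.0099 − 22.4500 = 9.56 km.

9.56 km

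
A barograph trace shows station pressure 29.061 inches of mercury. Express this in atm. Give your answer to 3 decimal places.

1 inHg = 0.0334211 atm, so 29.061 × 0.0334211 = 0.971 atm.

0.971 atm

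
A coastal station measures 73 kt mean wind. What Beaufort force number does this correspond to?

73 kt lies in the Beaufort 12 band (hurricane force, ≥64 kt).

Beaufort force 12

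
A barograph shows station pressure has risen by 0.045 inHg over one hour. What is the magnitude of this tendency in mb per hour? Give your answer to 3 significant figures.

1.52 mb per hour

0.045 inHg / 1 h × 33.8639 mb/inHg = 1.52 mb/h.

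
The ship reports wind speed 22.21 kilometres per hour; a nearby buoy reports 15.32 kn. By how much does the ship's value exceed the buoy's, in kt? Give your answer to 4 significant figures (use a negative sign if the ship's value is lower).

-3.328 kt

the ship: 22.21 km/h = 11.99244 kt.
Difference: 11.99244 − 15.32000 = -3.328 kt.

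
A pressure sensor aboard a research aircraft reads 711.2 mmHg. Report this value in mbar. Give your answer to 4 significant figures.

1 mmHg = 1.33322 mb, so 711.2 × 1.33322 = 948.2 mb.

948.2 mb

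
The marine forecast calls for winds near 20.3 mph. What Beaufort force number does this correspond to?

20.3 mph = 9.1 m/s, which is Beaufort 5 (fresh breeze, 8.0–10.7 m/s).

Beaufort force 5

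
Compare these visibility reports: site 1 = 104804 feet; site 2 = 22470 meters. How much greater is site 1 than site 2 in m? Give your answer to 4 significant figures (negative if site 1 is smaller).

9474 m

site 1: 104804 ft = 31944.26 m.
Difference: 31944.26 − 22470.00 = 9474 m.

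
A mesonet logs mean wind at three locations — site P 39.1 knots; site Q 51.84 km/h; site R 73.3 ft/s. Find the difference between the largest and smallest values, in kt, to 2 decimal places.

15.44 kt

site Q: 51.84 km/h = 27.9914 kt.
site R: 73.3 ft/s = 43.4291 kt.
Spread: 43.4291 − 27.9914 = 15.44 kt.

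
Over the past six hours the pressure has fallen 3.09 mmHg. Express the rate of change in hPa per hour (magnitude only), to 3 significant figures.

3.09 mmHg / 6 h × 1.33322 hPa/mmHg = 0.687 hPa/h.

0.687 hPa per hour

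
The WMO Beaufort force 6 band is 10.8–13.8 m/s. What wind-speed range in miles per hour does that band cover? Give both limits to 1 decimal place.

10.8–13.8 m/s × 2.237 = 24.2–30.9 mph.

24.2 to 30.9 mph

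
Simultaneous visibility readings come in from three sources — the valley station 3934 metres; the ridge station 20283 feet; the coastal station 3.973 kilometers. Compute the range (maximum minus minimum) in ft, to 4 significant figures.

the valley station: 3934 m = 12906.82 ft.
the coastal station: 3.973 km = 13034.78 ft.
Spread: 20283.00 − 12906.82 = 7376 ft.

7376 ft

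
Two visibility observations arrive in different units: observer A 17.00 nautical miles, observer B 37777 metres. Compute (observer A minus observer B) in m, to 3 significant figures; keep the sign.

-6290 m

observer A: 17.00 nmi = 31484.00 m.
Difference: 31484.00 − 37777.00 = -6290 m.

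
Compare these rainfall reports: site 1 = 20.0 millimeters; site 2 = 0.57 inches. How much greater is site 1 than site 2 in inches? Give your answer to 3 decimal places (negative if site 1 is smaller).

site 1: 20.0 mm = 0.78740 in.
Difference: 0.78740 − 0.57000 = 0.217 in.

0.217 in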